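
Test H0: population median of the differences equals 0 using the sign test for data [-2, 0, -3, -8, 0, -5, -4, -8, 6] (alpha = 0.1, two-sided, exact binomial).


Step 1: Discard zero differences. Original n = 9; n_eff = number of nonzero differences = 7.
Nonzero differences (with sign): -2, -3, -8, -5, -4, -8, +6
Step 2: Count signs: positive = 1, negative = 6.
Step 3: Under H0: P(positive) = 0.5, so the number of positives S ~ Bin(7, 0.5).
Step 4: Two-sided exact p-value = sum of Bin(7,0.5) probabilities at or below the observed probability = 0.125000.
Step 5: alpha = 0.1. fail to reject H0.

n_eff = 7, pos = 1, neg = 6, p = 0.125000, fail to reject H0.


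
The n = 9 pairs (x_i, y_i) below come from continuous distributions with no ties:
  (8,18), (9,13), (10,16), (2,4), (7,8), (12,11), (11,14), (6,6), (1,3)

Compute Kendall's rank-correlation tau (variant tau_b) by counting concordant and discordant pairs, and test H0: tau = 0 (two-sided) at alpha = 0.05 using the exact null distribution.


Step 1: Enumerate the 36 unordered pairs (i,j) with i<j and classify each by sign(x_j-x_i) * sign(y_j-y_i).
  (1,2):dx=+1,dy=-5->D; (1,3):dx=+2,dy=-2->D; (1,4):dx=-6,dy=-14->C; (1,5):dx=-1,dy=-10->C
  (1,6):dx=+4,dy=-7->D; (1,7):dx=+3,dy=-4->D; (1,8):dx=-2,dy=-12->C; (1,9):dx=-7,dy=-15->C
  (2,3):dx=+1,dy=+3->C; (2,4):dx=-7,dy=-9->C; (2,5):dx=-2,dy=-5->C; (2,6):dx=+3,dy=-2->D
  (2,7):dx=+2,dy=+1->C; (2,8):dx=-3,dy=-7->C; (2,9):dx=-8,dy=-10->C; (3,4):dx=-8,dy=-12->C
  (3,5):dx=-3,dy=-8->C; (3,6):dx=+2,dy=-5->D; (3,7):dx=+1,dy=-2->D; (3,8):dx=-4,dy=-10->C
  (3,9):dx=-9,dy=-13->C; (4,5):dx=+5,dy=+4->C; (4,6):dx=+10,dy=+7->C; (4,7):dx=+9,dy=+10->C
  (4,8):dx=+4,dy=+2->C; (4,9):dx=-1,dy=-1->C; (5,6):dx=+5,dy=+3->C; (5,7):dx=+4,dy=+6->C
  (5,8):dx=-1,dy=-2->C; (5,9):dx=-6,dy=-5->C; (6,7):dx=-1,dy=+3->D; (6,8):dx=-6,dy=-5->C
  (6,9):dx=-11,dy=-8->C; (7,8):dx=-5,dy=-8->C; (7,9):dx=-10,dy=-11->C; (8,9):dx=-5,dy=-3->C
Step 2: C = 28, D = 8, total pairs = 36.
Step 3: tau = (C - D)/(n(n-1)/2) = (28 - 8)/36 = 0.555556.
Step 4: Exact two-sided p-value (enumerate n! = 362880 permutations of y under H0): p = 0.044615.
Step 5: alpha = 0.05. reject H0.

tau_b = 0.5556 (C=28, D=8), p = 0.044615, reject H0.


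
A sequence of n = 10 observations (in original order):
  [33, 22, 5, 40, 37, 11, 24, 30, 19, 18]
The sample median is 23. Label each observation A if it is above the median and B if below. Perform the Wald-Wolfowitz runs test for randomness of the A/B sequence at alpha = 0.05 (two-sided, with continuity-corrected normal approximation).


Step 1: Compute median = 23; label A = above, B = below.
Labels in order: ABBAABAABB  (n_A = 5, n_B = 5)
Step 2: Count runs R = 6.
Step 3: Under H0 (random ordering), E[R] = 2*n_A*n_B/(n_A+n_B) + 1 = 2*5*5/10 + 1 = 6.0000.
        Var[R] = 2*n_A*n_B*(2*n_A*n_B - n_A - n_B) / ((n_A+n_B)^2 * (n_A+n_B-1)) = 2000/900 = 2.2222.
        SD[R] = 1.4907.
Step 4: R = E[R], so z = 0 with no continuity correction.
Step 5: Two-sided p-value via normal approximation = 2*(1 - Phi(|z|)) = 1.000000.
Step 6: alpha = 0.05. fail to reject H0.

R = 6, z = 0.0000, p = 1.000000, fail to reject H0.


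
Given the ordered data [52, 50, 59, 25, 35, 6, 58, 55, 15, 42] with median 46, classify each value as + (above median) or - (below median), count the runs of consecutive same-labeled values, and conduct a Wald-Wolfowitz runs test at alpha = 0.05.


Step 1: Compute median = 46; label A = above, B = below.
Labels in order: AAABBBAABB  (n_A = 5, n_B = 5)
Step 2: Count runs R = 4.
Step 3: Under H0 (random ordering), E[R] = 2*n_A*n_B/(n_A+n_B) + 1 = 2*5*5/10 + 1 = 6.0000.
        Var[R] = 2*n_A*n_B*(2*n_A*n_B - n_A - n_B) / ((n_A+n_B)^2 * (n_A+n_B-1)) = 2000/900 = 2.2222.
        SD[R] = 1.4907.
Step 4: Continuity-corrected z = (R + 0.5 - E[R]) / SD[R] = (4 + 0.5 - 6.0000) / 1.4907 = -1.0062.
Step 5: Two-sided p-value via normal approximation = 2*(1 - Phi(|z|)) = 0.314305.
Step 6: alpha = 0.05. fail to reject H0.

R = 4, z = -1.0062, p = 0.314305, fail to reject H0.


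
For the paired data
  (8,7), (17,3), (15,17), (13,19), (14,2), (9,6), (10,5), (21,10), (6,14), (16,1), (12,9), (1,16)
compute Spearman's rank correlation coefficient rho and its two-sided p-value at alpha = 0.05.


Step 1: Rank x and y separately (midranks; no ties here).
rank(x): 8->3, 17->11, 15->9, 13->7, 14->8, 9->4, 10->5, 21->12, 6->2, 16->10, 12->6, 1->1
rank(y): 7->6, 3->3, 17->11, 19->12, 2->2, 6->5, 5->4, 10->8, 14->9, 1->1, 9->7, 16->10
Step 2: d_i = R_x(i) - R_y(i); compute d_i^2.
  (3-6)^2=9, (11-3)^2=64, (9-11)^2=4, (7-12)^2=25, (8-2)^2=36, (4-5)^2=1, (5-4)^2=1, (12-8)^2=16, (2-9)^2=49, (10-1)^2=81, (6-7)^2=1, (1-10)^2=81
sum(d^2) = 368.
Step 3: rho = 1 - 6*368 / (12*(12^2 - 1)) = 1 - 2208/1716 = -0.286713.
Step 4: Under H0, t = rho * sqrt((n-2)/(1-rho^2)) = -0.9464 ~ t(10).
Step 5: Two-sided p-value from the t-distribution with 10 df = 0.366251.
Step 6: alpha = 0.05. fail to reject H0.

rho = -0.2867, p = 0.366251, fail to reject H0 at alpha = 0.05.


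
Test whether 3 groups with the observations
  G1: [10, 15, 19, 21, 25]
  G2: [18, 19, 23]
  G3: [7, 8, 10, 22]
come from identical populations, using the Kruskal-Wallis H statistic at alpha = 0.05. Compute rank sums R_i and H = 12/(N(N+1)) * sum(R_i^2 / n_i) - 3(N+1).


Step 1: Combine all N = 12 observations and assign midranks.
sorted (value, group, rank): (7,G3,1), (8,G3,2), (10,G1,3.5), (10,G3,3.5), (15,G1,5), (18,G2,6), (19,G1,7.5), (19,G2,7.5), (21,G1,9), (22,G3,10), (23,G2,11), (25,G1,12)
Step 2: Sum ranks within each group.
R_1 = 37 (n_1 = 5)
R_2 = 24.5 (n_2 = 3)
R_3 = 16.5 (n_3 = 4)
Step 3: H = 12/(N(N+1)) * sum(R_i^2/n_i) - 3(N+1)
     = 12/(12*13) * (37^2/5 + 24.5^2/3 + 16.5^2/4) - 3*13
     = 0.076923 * 541.946 - 39
     = 2.688141.
Step 4: Ties present; correction factor C = 1 - 12/(12^3 - 12) = 0.993007. Corrected H = 2.688141 / 0.993007 = 2.707072.
Step 5: Under H0, H ~ chi^2(2); p-value = 0.258325.
Step 6: alpha = 0.05. fail to reject H0.

H = 2.7071, df = 2, p = 0.258325, fail to reject H0.


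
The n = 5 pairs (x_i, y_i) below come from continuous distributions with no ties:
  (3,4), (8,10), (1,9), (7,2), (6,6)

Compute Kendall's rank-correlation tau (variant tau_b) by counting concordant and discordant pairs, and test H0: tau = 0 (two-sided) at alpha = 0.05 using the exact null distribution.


Step 1: Enumerate the 10 unordered pairs (i,j) with i<j and classify each by sign(x_j-x_i) * sign(y_j-y_i).
  (1,2):dx=+5,dy=+6->C; (1,3):dx=-2,dy=+5->D; (1,4):dx=+4,dy=-2->D; (1,5):dx=+3,dy=+2->C
  (2,3):dx=-7,dy=-1->C; (2,4):dx=-1,dy=-8->C; (2,5):dx=-2,dy=-4->C; (3,4):dx=+6,dy=-7->D
  (3,5):dx=+5,dy=-3->D; (4,5):dx=-1,dy=+4->D
Step 2: C = 5, D = 5, total pairs = 10.
Step 3: tau = (C - D)/(n(n-1)/2) = (5 - 5)/10 = 0.000000.
Step 4: Exact two-sided p-value (enumerate n! = 120 permutations of y under H0): p = 1.000000.
Step 5: alpha = 0.05. fail to reject H0.

tau_b = 0.0000 (C=5, D=5), p = 1.000000, fail to reject H0.


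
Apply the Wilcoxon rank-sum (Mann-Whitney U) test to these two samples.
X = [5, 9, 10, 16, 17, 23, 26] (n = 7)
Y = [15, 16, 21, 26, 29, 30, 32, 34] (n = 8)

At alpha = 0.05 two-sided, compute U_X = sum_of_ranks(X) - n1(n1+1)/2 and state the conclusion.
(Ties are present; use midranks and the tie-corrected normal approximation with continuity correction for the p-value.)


Step 1: Combine and sort all 15 observations; assign midranks.
sorted (value, group): (5,X), (9,X), (10,X), (15,Y), (16,X), (16,Y), (17,X), (21,Y), (23,X), (26,X), (26,Y), (29,Y), (30,Y), (32,Y), (34,Y)
ranks: 5->1, 9->2, 10->3, 15->4, 16->5.5, 16->5.5, 17->7, 21->8, 23->9, 26->10.5, 26->10.5, 29->12, 30->13, 32->14, 34->15
Step 2: Rank sum for X: R1 = 1 + 2 + 3 + 5.5 + 7 + 9 + 10.5 = 38.
Step 3: U_X = R1 - n1(n1+1)/2 = 38 - 7*8/2 = 38 - 28 = 10.
       U_Y = n1*n2 - U_X = 56 - 10 = 46.
Step 4: Ties are present, so use the tie-corrected normal approximation (with continuity correction) for the p-value.
Step 5: p-value = 0.042473; compare to alpha = 0.05. reject H0.

U_X = 10, p = 0.042473, reject H0 at alpha = 0.05.


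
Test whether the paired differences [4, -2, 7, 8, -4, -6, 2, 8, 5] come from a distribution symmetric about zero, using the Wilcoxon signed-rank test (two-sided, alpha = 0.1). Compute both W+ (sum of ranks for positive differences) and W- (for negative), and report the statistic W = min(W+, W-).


Step 1: Drop any zero differences (none here) and take |d_i|.
|d| = [4, 2, 7, 8, 4, 6, 2, 8, 5]
Step 2: Midrank |d_i| (ties get averaged ranks).
ranks: |4|->3.5, |2|->1.5, |7|->7, |8|->8.5, |4|->3.5, |6|->6, |2|->1.5, |8|->8.5, |5|->5
Step 3: Attach original signs; sum ranks with positive sign and with negative sign.
W+ = 3.5 + 7 + 8.5 + 1.5 + 8.5 + 5 = 34
W- = 1.5 + 3.5 + 6 = 11
(Check: W+ + W- = 45 should equal n(n+1)/2 = 45.)
Step 4: Test statistic W = min(W+, W-) = 11.
Step 5: Ties in |d|, so use the tie-corrected normal approximation.
        E[W] = n(n+1)/4 = 9*10/4 = 22.5.
        Tie groups: |d|=2 (t=2), |d|=4 (t=2), |d|=8 (t=2); sum(t^3 - t) = 18.
        Var[W] = n(n+1)(2n+1)/24 - sum(t^3-t)/48 = 1710/24 - 18/48 = 70.875.
        z = (W - E[W]) / sqrt(Var[W]) = (11 - 22.5) / 8.4187 = -1.3660.
        Two-sided p = 2*Phi(z) = 0.171938.
Step 6: alpha = 0.1. fail to reject H0.

W+ = 34, W- = 11, W = min = 11, p = 0.171938, fail to reject H0.


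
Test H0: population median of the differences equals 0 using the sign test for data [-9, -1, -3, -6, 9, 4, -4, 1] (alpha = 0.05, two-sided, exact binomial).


Step 1: Discard zero differences. Original n = 8; n_eff = number of nonzero differences = 8.
Nonzero differences (with sign): -9, -1, -3, -6, +9, +4, -4, +1
Step 2: Count signs: positive = 3, negative = 5.
Step 3: Under H0: P(positive) = 0.5, so the number of positives S ~ Bin(8, 0.5).
Step 4: Two-sided exact p-value = sum of Bin(8,0.5) probabilities at or below the observed probability = 0.726562.
Step 5: alpha = 0.05. fail to reject H0.

n_eff = 8, pos = 3, neg = 5, p = 0.726562, fail to reject H0.


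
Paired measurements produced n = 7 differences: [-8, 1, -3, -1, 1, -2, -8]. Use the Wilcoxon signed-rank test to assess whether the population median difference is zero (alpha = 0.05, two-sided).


Step 1: Drop any zero differences (none here) and take |d_i|.
|d| = [8, 1, 3, 1, 1, 2, 8]
Step 2: Midrank |d_i| (ties get averaged ranks).
ranks: |8|->6.5, |1|->2, |3|->5, |1|->2, |1|->2, |2|->4, |8|->6.5
Step 3: Attach original signs; sum ranks with positive sign and with negative sign.
W+ = 2 + 2 = 4
W- = 6.5 + 5 + 2 + 4 + 6.5 = 24
(Check: W+ + W- = 28 should equal n(n+1)/2 = 28.)
Step 4: Test statistic W = min(W+, W-) = 4.
Step 5: Ties in |d|, so use the tie-corrected normal approximation.
        E[W] = n(n+1)/4 = 7*8/4 = 14.
        Tie groups: |d|=1 (t=3), |d|=8 (t=2); sum(t^3 - t) = 30.
        Var[W] = n(n+1)(2n+1)/24 - sum(t^3-t)/48 = 840/24 - 30/48 = 34.375.
        z = (W - E[W]) / sqrt(Var[W]) = (4 - 14) / 5.8630 = -1.7056.
        Two-sided p = 2*Phi(z) = 0.088082.
Step 6: alpha = 0.05. fail to reject H0.

W+ = 4, W- = 24, W = min = 4, p = 0.088082, fail to reject H0.


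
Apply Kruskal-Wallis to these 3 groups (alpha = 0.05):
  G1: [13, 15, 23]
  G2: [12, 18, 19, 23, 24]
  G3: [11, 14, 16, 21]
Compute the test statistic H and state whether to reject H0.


Step 1: Combine all N = 12 observations and assign midranks.
sorted (value, group, rank): (11,G3,1), (12,G2,2), (13,G1,3), (14,G3,4), (15,G1,5), (16,G3,6), (18,G2,7), (19,G2,8), (21,G3,9), (23,G1,10.5), (23,G2,10.5), (24,G2,12)
Step 2: Sum ranks within each group.
R_1 = 18.5 (n_1 = 3)
R_2 = 39.5 (n_2 = 5)
R_3 = 20 (n_3 = 4)
Step 3: H = 12/(N(N+1)) * sum(R_i^2/n_i) - 3(N+1)
     = 12/(12*13) * (18.5^2/3 + 39.5^2/5 + 20^2/4) - 3*13
     = 0.076923 * 526.133 - 39
     = 1.471795.
Step 4: Ties present; correction factor C = 1 - 6/(12^3 - 12) = 0.996503. Corrected H = 1.471795 / 0.996503 = 1.476959.
Step 5: Under H0, H ~ chi^2(2); p-value = 0.477840.
Step 6: alpha = 0.05. fail to reject H0.

H = 1.4770, df = 2, p = 0.477840, fail to reject H0.


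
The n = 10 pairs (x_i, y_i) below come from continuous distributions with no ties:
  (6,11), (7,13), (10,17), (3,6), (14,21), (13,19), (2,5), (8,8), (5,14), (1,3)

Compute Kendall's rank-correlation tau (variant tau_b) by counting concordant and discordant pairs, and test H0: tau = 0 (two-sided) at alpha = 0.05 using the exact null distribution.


Step 1: Enumerate the 45 unordered pairs (i,j) with i<j and classify each by sign(x_j-x_i) * sign(y_j-y_i).
  (1,2):dx=+1,dy=+2->C; (1,3):dx=+4,dy=+6->C; (1,4):dx=-3,dy=-5->C; (1,5):dx=+8,dy=+10->C
  (1,6):dx=+7,dy=+8->C; (1,7):dx=-4,dy=-6->C; (1,8):dx=+2,dy=-3->D; (1,9):dx=-1,dy=+3->D
  (1,10):dx=-5,dy=-8->C; (2,3):dx=+3,dy=+4->C; (2,4):dx=-4,dy=-7->C; (2,5):dx=+7,dy=+8->C
  (2,6):dx=+6,dy=+6->C; (2,7):dx=-5,dy=-8->C; (2,8):dx=+1,dy=-5->D; (2,9):dx=-2,dy=+1->D
  (2,10):dx=-6,dy=-10->C; (3,4):dx=-7,dy=-11->C; (3,5):dx=+4,dy=+4->C; (3,6):dx=+3,dy=+2->C
  (3,7):dx=-8,dy=-12->C; (3,8):dx=-2,dy=-9->C; (3,9):dx=-5,dy=-3->C; (3,10):dx=-9,dy=-14->C
  (4,5):dx=+11,dy=+15->C; (4,6):dx=+10,dy=+13->C; (4,7):dx=-1,dy=-1->C; (4,8):dx=+5,dy=+2->C
  (4,9):dx=+2,dy=+8->C; (4,10):dx=-2,dy=-3->C; (5,6):dx=-1,dy=-2->C; (5,7):dx=-12,dy=-16->C
  (5,8):dx=-6,dy=-13->C; (5,9):dx=-9,dy=-7->C; (5,10):dx=-13,dy=-18->C; (6,7):dx=-11,dy=-14->C
  (6,8):dx=-5,dy=-11->C; (6,9):dx=-8,dy=-5->C; (6,10):dx=-12,dy=-16->C; (7,8):dx=+6,dy=+3->C
  (7,9):dx=+3,dy=+9->C; (7,10):dx=-1,dy=-2->C; (8,9):dx=-3,dy=+6->D; (8,10):dx=-7,dy=-5->C
  (9,10):dx=-4,dy=-11->C
Step 2: C = 40, D = 5, total pairs = 45.
Step 3: tau = (C - D)/(n(n-1)/2) = (40 - 5)/45 = 0.777778.
Step 4: Exact two-sided p-value (enumerate n! = 3628800 permutations of y under H0): p = 0.000946.
Step 5: alpha = 0.05. reject H0.

tau_b = 0.7778 (C=40, D=5), p = 0.000946, reject H0.


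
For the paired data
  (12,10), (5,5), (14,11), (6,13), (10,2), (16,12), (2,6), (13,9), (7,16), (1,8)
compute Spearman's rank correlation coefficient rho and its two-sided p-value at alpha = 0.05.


Step 1: Rank x and y separately (midranks; no ties here).
rank(x): 12->7, 5->3, 14->9, 6->4, 10->6, 16->10, 2->2, 13->8, 7->5, 1->1
rank(y): 10->6, 5->2, 11->7, 13->9, 2->1, 12->8, 6->3, 9->5, 16->10, 8->4
Step 2: d_i = R_x(i) - R_y(i); compute d_i^2.
  (7-6)^2=1, (3-2)^2=1, (9-7)^2=4, (4-9)^2=25, (6-1)^2=25, (10-8)^2=4, (2-3)^2=1, (8-5)^2=9, (5-10)^2=25, (1-4)^2=9
sum(d^2) = 104.
Step 3: rho = 1 - 6*104 / (10*(10^2 - 1)) = 1 - 624/990 = 0.369697.
Step 4: Under H0, t = rho * sqrt((n-2)/(1-rho^2)) = 1.1254 ~ t(8).
Step 5: Two-sided p-value from the t-distribution with 8 df = 0.293050.
Step 6: alpha = 0.05. fail to reject H0.

rho = 0.3697, p = 0.293050, fail to reject H0 at alpha = 0.05.


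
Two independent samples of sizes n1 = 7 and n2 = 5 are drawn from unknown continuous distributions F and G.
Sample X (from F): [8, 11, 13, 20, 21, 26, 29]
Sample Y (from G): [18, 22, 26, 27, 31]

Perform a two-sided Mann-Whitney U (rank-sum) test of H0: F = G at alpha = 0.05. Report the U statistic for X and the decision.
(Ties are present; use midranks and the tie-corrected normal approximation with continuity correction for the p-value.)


Step 1: Combine and sort all 12 observations; assign midranks.
sorted (value, group): (8,X), (11,X), (13,X), (18,Y), (20,X), (21,X), (22,Y), (26,X), (26,Y), (27,Y), (29,X), (31,Y)
ranks: 8->1, 11->2, 13->3, 18->4, 20->5, 21->6, 22->7, 26->8.5, 26->8.5, 27->10, 29->11, 31->12
Step 2: Rank sum for X: R1 = 1 + 2 + 3 + 5 + 6 + 8.5 + 11 = 36.5.
Step 3: U_X = R1 - n1(n1+1)/2 = 36.5 - 7*8/2 = 36.5 - 28 = 8.5.
       U_Y = n1*n2 - U_X = 35 - 8.5 = 26.5.
Step 4: Ties are present, so use the tie-corrected normal approximation (with continuity correction) for the p-value.
Step 5: p-value = 0.166721; compare to alpha = 0.05. fail to reject H0.

U_X = 8.5, p = 0.166721, fail to reject H0 at alpha = 0.05.


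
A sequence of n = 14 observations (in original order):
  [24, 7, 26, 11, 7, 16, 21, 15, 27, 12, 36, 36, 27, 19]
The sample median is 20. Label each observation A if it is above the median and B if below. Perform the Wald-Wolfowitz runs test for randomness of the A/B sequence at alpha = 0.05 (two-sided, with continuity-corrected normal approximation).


Step 1: Compute median = 20; label A = above, B = below.
Labels in order: ABABBBABABAAAB  (n_A = 7, n_B = 7)
Step 2: Count runs R = 10.
Step 3: Under H0 (random ordering), E[R] = 2*n_A*n_B/(n_A+n_B) + 1 = 2*7*7/14 + 1 = 8.0000.
        Var[R] = 2*n_A*n_B*(2*n_A*n_B - n_A - n_B) / ((n_A+n_B)^2 * (n_A+n_B-1)) = 8232/2548 = 3.2308.
        SD[R] = 1.7974.
Step 4: Continuity-corrected z = (R - 0.5 - E[R]) / SD[R] = (10 - 0.5 - 8.0000) / 1.7974 = 0.8345.
Step 5: Two-sided p-value via normal approximation = 2*(1 - Phi(|z|)) = 0.403986.
Step 6: alpha = 0.05. fail to reject H0.

R = 10, z = 0.8345, p = 0.403986, fail to reject H0.


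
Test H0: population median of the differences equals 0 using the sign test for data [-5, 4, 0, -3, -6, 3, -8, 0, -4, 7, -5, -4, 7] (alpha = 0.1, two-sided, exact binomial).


Step 1: Discard zero differences. Original n = 13; n_eff = number of nonzero differences = 11.
Nonzero differences (with sign): -5, +4, -3, -6, +3, -8, -4, +7, -5, -4, +7
Step 2: Count signs: positive = 4, negative = 7.
Step 3: Under H0: P(positive) = 0.5, so the number of positives S ~ Bin(11, 0.5).
Step 4: Two-sided exact p-value = sum of Bin(11,0.5) probabilities at or below the observed probability = 0.548828.
Step 5: alpha = 0.1. fail to reject H0.

n_eff = 11, pos = 4, neg = 7, p = 0.548828, fail to reject H0.


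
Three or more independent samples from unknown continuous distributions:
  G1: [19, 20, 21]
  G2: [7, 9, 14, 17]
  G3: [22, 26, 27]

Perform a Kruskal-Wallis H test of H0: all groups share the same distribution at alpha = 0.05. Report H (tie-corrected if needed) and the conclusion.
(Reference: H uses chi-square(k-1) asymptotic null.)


Step 1: Combine all N = 10 observations and assign midranks.
sorted (value, group, rank): (7,G2,1), (9,G2,2), (14,G2,3), (17,G2,4), (19,G1,5), (20,G1,6), (21,G1,7), (22,G3,8), (26,G3,9), (27,G3,10)
Step 2: Sum ranks within each group.
R_1 = 18 (n_1 = 3)
R_2 = 10 (n_2 = 4)
R_3 = 27 (n_3 = 3)
Step 3: H = 12/(N(N+1)) * sum(R_i^2/n_i) - 3(N+1)
     = 12/(10*11) * (18^2/3 + 10^2/4 + 27^2/3) - 3*11
     = 0.109091 * 376 - 33
     = 8.018182.
Step 4: No ties, so H is used without correction.
Step 5: Under H0, H ~ chi^2(2); p-value = 0.018150.
Step 6: alpha = 0.05. reject H0.

H = 8.0182, df = 2, p = 0.018150, reject H0.


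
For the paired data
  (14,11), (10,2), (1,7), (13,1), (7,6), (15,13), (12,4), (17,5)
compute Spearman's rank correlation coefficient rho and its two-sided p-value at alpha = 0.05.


Step 1: Rank x and y separately (midranks; no ties here).
rank(x): 14->6, 10->3, 1->1, 13->5, 7->2, 15->7, 12->4, 17->8
rank(y): 11->7, 2->2, 7->6, 1->1, 6->5, 13->8, 4->3, 5->4
Step 2: d_i = R_x(i) - R_y(i); compute d_i^2.
  (6-7)^2=1, (3-2)^2=1, (1-6)^2=25, (5-1)^2=16, (2-5)^2=9, (7-8)^2=1, (4-3)^2=1, (8-4)^2=16
sum(d^2) = 70.
Step 3: rho = 1 - 6*70 / (8*(8^2 - 1)) = 1 - 420/504 = 0.166667.
Step 4: Under H0, t = rho * sqrt((n-2)/(1-rho^2)) = 0.4140 ~ t(6).
Step 5: Two-sided p-value from the t-distribution with 6 df = 0.693239.
Step 6: alpha = 0.05. fail to reject H0.

rho = 0.1667, p = 0.693239, fail to reject H0 at alpha = 0.05.


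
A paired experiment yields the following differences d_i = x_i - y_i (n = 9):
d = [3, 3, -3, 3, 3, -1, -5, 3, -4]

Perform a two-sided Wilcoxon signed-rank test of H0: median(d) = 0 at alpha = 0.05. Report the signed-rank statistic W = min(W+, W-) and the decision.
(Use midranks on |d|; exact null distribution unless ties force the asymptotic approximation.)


Step 1: Drop any zero differences (none here) and take |d_i|.
|d| = [3, 3, 3, 3, 3, 1, 5, 3, 4]
Step 2: Midrank |d_i| (ties get averaged ranks).
ranks: |3|->4.5, |3|->4.5, |3|->4.5, |3|->4.5, |3|->4.5, |1|->1, |5|->9, |3|->4.5, |4|->8
Step 3: Attach original signs; sum ranks with positive sign and with negative sign.
W+ = 4.5 + 4.5 + 4.5 + 4.5 + 4.5 = 22.5
W- = 4.5 + 1 + 9 + 8 = 22.5
(Check: W+ + W- = 45 should equal n(n+1)/2 = 45.)
Step 4: Test statistic W = min(W+, W-) = 22.5.
Step 5: Ties in |d|, so use the tie-corrected normal approximation.
        E[W] = n(n+1)/4 = 9*10/4 = 22.5.
        Tie groups: |d|=3 (t=6); sum(t^3 - t) = 210.
        Var[W] = n(n+1)(2n+1)/24 - sum(t^3-t)/48 = 1710/24 - 210/48 = 66.875.
        z = (W - E[W]) / sqrt(Var[W]) = (22.5 - 22.5) / 8.1777 = 0.0000.
        Two-sided p = 2*Phi(z) = 1.000000.
Step 6: alpha = 0.05. fail to reject H0.

W+ = 22.5, W- = 22.5, W = min = 22.5, p = 1.000000, fail to reject H0.


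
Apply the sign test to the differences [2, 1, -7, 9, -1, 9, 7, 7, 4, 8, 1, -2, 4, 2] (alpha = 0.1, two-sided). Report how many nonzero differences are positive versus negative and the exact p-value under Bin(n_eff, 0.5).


Step 1: Discard zero differences. Original n = 14; n_eff = number of nonzero differences = 14.
Nonzero differences (with sign): +2, +1, -7, +9, -1, +9, +7, +7, +4, +8, +1, -2, +4, +2
Step 2: Count signs: positive = 11, negative = 3.
Step 3: Under H0: P(positive) = 0.5, so the number of positives S ~ Bin(14, 0.5).
Step 4: Two-sided exact p-value = sum of Bin(14,0.5) probabilities at or below the observed probability = 0.057373.
Step 5: alpha = 0.1. reject H0.

n_eff = 14, pos = 11, neg = 3, p = 0.057373, reject H0.


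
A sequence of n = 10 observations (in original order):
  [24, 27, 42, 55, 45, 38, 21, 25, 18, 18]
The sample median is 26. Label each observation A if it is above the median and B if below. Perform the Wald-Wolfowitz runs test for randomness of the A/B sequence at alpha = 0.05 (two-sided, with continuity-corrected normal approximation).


Step 1: Compute median = 26; label A = above, B = below.
Labels in order: BAAAAABBBB  (n_A = 5, n_B = 5)
Step 2: Count runs R = 3.
Step 3: Under H0 (random ordering), E[R] = 2*n_A*n_B/(n_A+n_B) + 1 = 2*5*5/10 + 1 = 6.0000.
        Var[R] = 2*n_A*n_B*(2*n_A*n_B - n_A - n_B) / ((n_A+n_B)^2 * (n_A+n_B-1)) = 2000/900 = 2.2222.
        SD[R] = 1.4907.
Step 4: Continuity-corrected z = (R + 0.5 - E[R]) / SD[R] = (3 + 0.5 - 6.0000) / 1.4907 = -1.6771.
Step 5: Two-sided p-value via normal approximation = 2*(1 - Phi(|z|)) = 0.093533.
Step 6: alpha = 0.05. fail to reject H0.

R = 3, z = -1.6771, p = 0.093533, fail to reject H0.


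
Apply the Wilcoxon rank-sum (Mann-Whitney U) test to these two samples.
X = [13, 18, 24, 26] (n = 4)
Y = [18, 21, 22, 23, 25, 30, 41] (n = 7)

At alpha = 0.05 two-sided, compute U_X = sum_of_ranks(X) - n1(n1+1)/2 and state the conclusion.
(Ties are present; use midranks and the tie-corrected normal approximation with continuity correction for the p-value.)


Step 1: Combine and sort all 11 observations; assign midranks.
sorted (value, group): (13,X), (18,X), (18,Y), (21,Y), (22,Y), (23,Y), (24,X), (25,Y), (26,X), (30,Y), (41,Y)
ranks: 13->1, 18->2.5, 18->2.5, 21->4, 22->5, 23->6, 24->7, 25->8, 26->9, 30->10, 41->11
Step 2: Rank sum for X: R1 = 1 + 2.5 + 7 + 9 = 19.5.
Step 3: U_X = R1 - n1(n1+1)/2 = 19.5 - 4*5/2 = 19.5 - 10 = 9.5.
       U_Y = n1*n2 - U_X = 28 - 9.5 = 18.5.
Step 4: Ties are present, so use the tie-corrected normal approximation (with continuity correction) for the p-value.
Step 5: p-value = 0.448659; compare to alpha = 0.05. fail to reject H0.

U_X = 9.5, p = 0.448659, fail to reject H0 at alpha = 0.05.


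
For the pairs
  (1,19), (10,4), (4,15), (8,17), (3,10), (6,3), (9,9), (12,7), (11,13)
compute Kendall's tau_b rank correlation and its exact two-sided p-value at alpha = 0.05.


Step 1: Enumerate the 36 unordered pairs (i,j) with i<j and classify each by sign(x_j-x_i) * sign(y_j-y_i).
  (1,2):dx=+9,dy=-15->D; (1,3):dx=+3,dy=-4->D; (1,4):dx=+7,dy=-2->D; (1,5):dx=+2,dy=-9->D
  (1,6):dx=+5,dy=-16->D; (1,7):dx=+8,dy=-10->D; (1,8):dx=+11,dy=-12->D; (1,9):dx=+10,dy=-6->D
  (2,3):dx=-6,dy=+11->D; (2,4):dx=-2,dy=+13->D; (2,5):dx=-7,dy=+6->D; (2,6):dx=-4,dy=-1->C
  (2,7):dx=-1,dy=+5->D; (2,8):dx=+2,dy=+3->C; (2,9):dx=+1,dy=+9->C; (3,4):dx=+4,dy=+2->C
  (3,5):dx=-1,dy=-5->C; (3,6):dx=+2,dy=-12->D; (3,7):dx=+5,dy=-6->D; (3,8):dx=+8,dy=-8->D
  (3,9):dx=+7,dy=-2->D; (4,5):dx=-5,dy=-7->C; (4,6):dx=-2,dy=-14->C; (4,7):dx=+1,dy=-8->D
  (4,8):dx=+4,dy=-10->D; (4,9):dx=+3,dy=-4->D; (5,6):dx=+3,dy=-7->D; (5,7):dx=+6,dy=-1->D
  (5,8):dx=+9,dy=-3->D; (5,9):dx=+8,dy=+3->C; (6,7):dx=+3,dy=+6->C; (6,8):dx=+6,dy=+4->C
  (6,9):dx=+5,dy=+10->C; (7,8):dx=+3,dy=-2->D; (7,9):dx=+2,dy=+4->C; (8,9):dx=-1,dy=+6->D
Step 2: C = 12, D = 24, total pairs = 36.
Step 3: tau = (C - D)/(n(n-1)/2) = (12 - 24)/36 = -0.333333.
Step 4: Exact two-sided p-value (enumerate n! = 362880 permutations of y under H0): p = 0.259518.
Step 5: alpha = 0.05. fail to reject H0.

tau_b = -0.3333 (C=12, D=24), p = 0.259518, fail to reject H0.


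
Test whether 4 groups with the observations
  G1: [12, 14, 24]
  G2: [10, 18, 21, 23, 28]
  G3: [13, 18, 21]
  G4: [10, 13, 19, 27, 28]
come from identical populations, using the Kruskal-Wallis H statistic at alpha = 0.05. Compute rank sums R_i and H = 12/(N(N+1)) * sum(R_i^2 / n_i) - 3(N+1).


Step 1: Combine all N = 16 observations and assign midranks.
sorted (value, group, rank): (10,G2,1.5), (10,G4,1.5), (12,G1,3), (13,G3,4.5), (13,G4,4.5), (14,G1,6), (18,G2,7.5), (18,G3,7.5), (19,G4,9), (21,G2,10.5), (21,G3,10.5), (23,G2,12), (24,G1,13), (27,G4,14), (28,G2,15.5), (28,G4,15.5)
Step 2: Sum ranks within each group.
R_1 = 22 (n_1 = 3)
R_2 = 47 (n_2 = 5)
R_3 = 22.5 (n_3 = 3)
R_4 = 44.5 (n_4 = 5)
Step 3: H = 12/(N(N+1)) * sum(R_i^2/n_i) - 3(N+1)
     = 12/(16*17) * (22^2/3 + 47^2/5 + 22.5^2/3 + 44.5^2/5) - 3*17
     = 0.044118 * 1167.93 - 51
     = 0.526471.
Step 4: Ties present; correction factor C = 1 - 30/(16^3 - 16) = 0.992647. Corrected H = 0.526471 / 0.992647 = 0.530370.
Step 5: Under H0, H ~ chi^2(3); p-value = 0.912170.
Step 6: alpha = 0.05. fail to reject H0.

H = 0.5304, df = 3, p = 0.912170, fail to reject H0.


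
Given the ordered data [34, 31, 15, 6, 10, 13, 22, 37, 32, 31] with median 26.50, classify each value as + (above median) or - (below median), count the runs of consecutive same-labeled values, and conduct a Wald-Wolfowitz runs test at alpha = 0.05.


Step 1: Compute median = 26.50; label A = above, B = below.
Labels in order: AABBBBBAAA  (n_A = 5, n_B = 5)
Step 2: Count runs R = 3.
Step 3: Under H0 (random ordering), E[R] = 2*n_A*n_B/(n_A+n_B) + 1 = 2*5*5/10 + 1 = 6.0000.
        Var[R] = 2*n_A*n_B*(2*n_A*n_B - n_A - n_B) / ((n_A+n_B)^2 * (n_A+n_B-1)) = 2000/900 = 2.2222.
        SD[R] = 1.4907.
Step 4: Continuity-corrected z = (R + 0.5 - E[R]) / SD[R] = (3 + 0.5 - 6.0000) / 1.4907 = -1.6771.
Step 5: Two-sided p-value via normal approximation = 2*(1 - Phi(|z|)) = 0.093533.
Step 6: alpha = 0.05. fail to reject H0.

R = 3, z = -1.6771, p = 0.093533, fail to reject H0.


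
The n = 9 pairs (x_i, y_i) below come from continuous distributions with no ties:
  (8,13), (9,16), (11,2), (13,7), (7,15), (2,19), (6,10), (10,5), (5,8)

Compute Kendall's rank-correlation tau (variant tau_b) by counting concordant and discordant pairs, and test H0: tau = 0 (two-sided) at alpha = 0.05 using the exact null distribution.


Step 1: Enumerate the 36 unordered pairs (i,j) with i<j and classify each by sign(x_j-x_i) * sign(y_j-y_i).
  (1,2):dx=+1,dy=+3->C; (1,3):dx=+3,dy=-11->D; (1,4):dx=+5,dy=-6->D; (1,5):dx=-1,dy=+2->D
  (1,6):dx=-6,dy=+6->D; (1,7):dx=-2,dy=-3->C; (1,8):dx=+2,dy=-8->D; (1,9):dx=-3,dy=-5->C
  (2,3):dx=+2,dy=-14->D; (2,4):dx=+4,dy=-9->D; (2,5):dx=-2,dy=-1->C; (2,6):dx=-7,dy=+3->D
  (2,7):dx=-3,dy=-6->C; (2,8):dx=+1,dy=-11->D; (2,9):dx=-4,dy=-8->C; (3,4):dx=+2,dy=+5->C
  (3,5):dx=-4,dy=+13->D; (3,6):dx=-9,dy=+17->D; (3,7):dx=-5,dy=+8->D; (3,8):dx=-1,dy=+3->D
  (3,9):dx=-6,dy=+6->D; (4,5):dx=-6,dy=+8->D; (4,6):dx=-11,dy=+12->D; (4,7):dx=-7,dy=+3->D
  (4,8):dx=-3,dy=-2->C; (4,9):dx=-8,dy=+1->D; (5,6):dx=-5,dy=+4->D; (5,7):dx=-1,dy=-5->C
  (5,8):dx=+3,dy=-10->D; (5,9):dx=-2,dy=-7->C; (6,7):dx=+4,dy=-9->D; (6,8):dx=+8,dy=-14->D
  (6,9):dx=+3,dy=-11->D; (7,8):dx=+4,dy=-5->D; (7,9):dx=-1,dy=-2->C; (8,9):dx=-5,dy=+3->D
Step 2: C = 11, D = 25, total pairs = 36.
Step 3: tau = (C - D)/(n(n-1)/2) = (11 - 25)/36 = -0.388889.
Step 4: Exact two-sided p-value (enumerate n! = 362880 permutations of y under H0): p = 0.180181.
Step 5: alpha = 0.05. fail to reject H0.

tau_b = -0.3889 (C=11, D=25), p = 0.180181, fail to reject H0.


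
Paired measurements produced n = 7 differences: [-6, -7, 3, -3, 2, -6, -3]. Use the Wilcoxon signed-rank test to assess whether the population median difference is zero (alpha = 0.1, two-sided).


Step 1: Drop any zero differences (none here) and take |d_i|.
|d| = [6, 7, 3, 3, 2, 6, 3]
Step 2: Midrank |d_i| (ties get averaged ranks).
ranks: |6|->5.5, |7|->7, |3|->3, |3|->3, |2|->1, |6|->5.5, |3|->3
Step 3: Attach original signs; sum ranks with positive sign and with negative sign.
W+ = 3 + 1 = 4
W- = 5.5 + 7 + 3 + 5.5 + 3 = 24
(Check: W+ + W- = 28 should equal n(n+1)/2 = 28.)
Step 4: Test statistic W = min(W+, W-) = 4.
Step 5: Ties in |d|, so use the tie-corrected normal approximation.
        E[W] = n(n+1)/4 = 7*8/4 = 14.
        Tie groups: |d|=3 (t=3), |d|=6 (t=2); sum(t^3 - t) = 30.
        Var[W] = n(n+1)(2n+1)/24 - sum(t^3-t)/48 = 840/24 - 30/48 = 34.375.
        z = (W - E[W]) / sqrt(Var[W]) = (4 - 14) / 5.8630 = -1.7056.
        Two-sided p = 2*Phi(z) = 0.088082.
Step 6: alpha = 0.1. reject H0.

W+ = 4, W- = 24, W = min = 4, p = 0.088082, reject H0.


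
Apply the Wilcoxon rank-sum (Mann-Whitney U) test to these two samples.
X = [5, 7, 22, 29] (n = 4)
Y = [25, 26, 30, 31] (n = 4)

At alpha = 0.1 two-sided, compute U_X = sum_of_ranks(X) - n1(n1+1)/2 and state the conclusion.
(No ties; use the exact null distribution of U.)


Step 1: Combine and sort all 8 observations; assign midranks.
sorted (value, group): (5,X), (7,X), (22,X), (25,Y), (26,Y), (29,X), (30,Y), (31,Y)
ranks: 5->1, 7->2, 22->3, 25->4, 26->5, 29->6, 30->7, 31->8
Step 2: Rank sum for X: R1 = 1 + 2 + 3 + 6 = 12.
Step 3: U_X = R1 - n1(n1+1)/2 = 12 - 4*5/2 = 12 - 10 = 2.
       U_Y = n1*n2 - U_X = 16 - 2 = 14.
Step 4: No ties, so the exact null distribution of U (based on enumerating the C(8,4) = 70 equally likely rank assignments) gives the two-sided p-value.
Step 5: p-value = 0.114286; compare to alpha = 0.1. fail to reject H0.

U_X = 2, p = 0.114286, fail to reject H0 at alpha = 0.1.


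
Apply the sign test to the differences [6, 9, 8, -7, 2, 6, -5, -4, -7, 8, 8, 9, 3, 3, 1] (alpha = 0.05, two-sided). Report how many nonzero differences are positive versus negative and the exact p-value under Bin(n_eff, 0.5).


Step 1: Discard zero differences. Original n = 15; n_eff = number of nonzero differences = 15.
Nonzero differences (with sign): +6, +9, +8, -7, +2, +6, -5, -4, -7, +8, +8, +9, +3, +3, +1
Step 2: Count signs: positive = 11, negative = 4.
Step 3: Under H0: P(positive) = 0.5, so the number of positives S ~ Bin(15, 0.5).
Step 4: Two-sided exact p-value = sum of Bin(15,0.5) probabilities at or below the observed probability = 0.118469.
Step 5: alpha = 0.05. fail to reject H0.

n_eff = 15, pos = 11, neg = 4, p = 0.118469, fail to reject H0.


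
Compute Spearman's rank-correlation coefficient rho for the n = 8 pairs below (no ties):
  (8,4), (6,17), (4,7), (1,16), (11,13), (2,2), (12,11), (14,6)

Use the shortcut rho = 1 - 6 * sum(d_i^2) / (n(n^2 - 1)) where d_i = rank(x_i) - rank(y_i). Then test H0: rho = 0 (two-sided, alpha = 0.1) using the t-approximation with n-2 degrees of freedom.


Step 1: Rank x and y separately (midranks; no ties here).
rank(x): 8->5, 6->4, 4->3, 1->1, 11->6, 2->2, 12->7, 14->8
rank(y): 4->2, 17->8, 7->4, 16->7, 13->6, 2->1, 11->5, 6->3
Step 2: d_i = R_x(i) - R_y(i); compute d_i^2.
  (5-2)^2=9, (4-8)^2=16, (3-4)^2=1, (1-7)^2=36, (6-6)^2=0, (2-1)^2=1, (7-5)^2=4, (8-3)^2=25
sum(d^2) = 92.
Step 3: rho = 1 - 6*92 / (8*(8^2 - 1)) = 1 - 552/504 = -0.095238.
Step 4: Under H0, t = rho * sqrt((n-2)/(1-rho^2)) = -0.2343 ~ t(6).
Step 5: Two-sided p-value from the t-distribution with 6 df = 0.822505.
Step 6: alpha = 0.1. fail to reject H0.

rho = -0.0952, p = 0.822505, fail to reject H0 at alpha = 0.1.


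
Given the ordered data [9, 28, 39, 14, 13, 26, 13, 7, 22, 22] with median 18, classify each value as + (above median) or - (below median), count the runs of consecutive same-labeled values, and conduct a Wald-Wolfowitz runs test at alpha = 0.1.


Step 1: Compute median = 18; label A = above, B = below.
Labels in order: BAABBABBAA  (n_A = 5, n_B = 5)
Step 2: Count runs R = 6.
Step 3: Under H0 (random ordering), E[R] = 2*n_A*n_B/(n_A+n_B) + 1 = 2*5*5/10 + 1 = 6.0000.
        Var[R] = 2*n_A*n_B*(2*n_A*n_B - n_A - n_B) / ((n_A+n_B)^2 * (n_A+n_B-1)) = 2000/900 = 2.2222.
        SD[R] = 1.4907.
Step 4: R = E[R], so z = 0 with no continuity correction.
Step 5: Two-sided p-value via normal approximation = 2*(1 - Phi(|z|)) = 1.000000.
Step 6: alpha = 0.1. fail to reject H0.

R = 6, z = 0.0000, p = 1.000000, fail to reject H0.


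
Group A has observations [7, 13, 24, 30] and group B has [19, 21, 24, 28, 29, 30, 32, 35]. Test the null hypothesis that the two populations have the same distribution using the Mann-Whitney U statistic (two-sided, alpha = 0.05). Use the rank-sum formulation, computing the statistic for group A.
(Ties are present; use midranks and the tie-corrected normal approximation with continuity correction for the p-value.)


Step 1: Combine and sort all 12 observations; assign midranks.
sorted (value, group): (7,X), (13,X), (19,Y), (21,Y), (24,X), (24,Y), (28,Y), (29,Y), (30,X), (30,Y), (32,Y), (35,Y)
ranks: 7->1, 13->2, 19->3, 21->4, 24->5.5, 24->5.5, 28->7, 29->8, 30->9.5, 30->9.5, 32->11, 35->12
Step 2: Rank sum for X: R1 = 1 + 2 + 5.5 + 9.5 = 18.
Step 3: U_X = R1 - n1(n1+1)/2 = 18 - 4*5/2 = 18 - 10 = 8.
       U_Y = n1*n2 - U_X = 32 - 8 = 24.
Step 4: Ties are present, so use the tie-corrected normal approximation (with continuity correction) for the p-value.
Step 5: p-value = 0.201148; compare to alpha = 0.05. fail to reject H0.

U_X = 8, p = 0.201148, fail to reject H0 at alpha = 0.05.


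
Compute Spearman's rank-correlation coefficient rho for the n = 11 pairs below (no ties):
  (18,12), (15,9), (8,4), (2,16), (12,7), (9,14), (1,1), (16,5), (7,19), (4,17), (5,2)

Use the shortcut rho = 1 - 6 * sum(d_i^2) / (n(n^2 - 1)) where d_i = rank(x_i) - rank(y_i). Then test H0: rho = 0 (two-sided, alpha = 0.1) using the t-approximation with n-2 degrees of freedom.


Step 1: Rank x and y separately (midranks; no ties here).
rank(x): 18->11, 15->9, 8->6, 2->2, 12->8, 9->7, 1->1, 16->10, 7->5, 4->3, 5->4
rank(y): 12->7, 9->6, 4->3, 16->9, 7->5, 14->8, 1->1, 5->4, 19->11, 17->10, 2->2
Step 2: d_i = R_x(i) - R_y(i); compute d_i^2.
  (11-7)^2=16, (9-6)^2=9, (6-3)^2=9, (2-9)^2=49, (8-5)^2=9, (7-8)^2=1, (1-1)^2=0, (10-4)^2=36, (5-11)^2=36, (3-10)^2=49, (4-2)^2=4
sum(d^2) = 218.
Step 3: rho = 1 - 6*218 / (11*(11^2 - 1)) = 1 - 1308/1320 = 0.009091.
Step 4: Under H0, t = rho * sqrt((n-2)/(1-rho^2)) = 0.0273 ~ t(9).
Step 5: Two-sided p-value from the t-distribution with 9 df = 0.978837.
Step 6: alpha = 0.1. fail to reject H0.

rho = 0.0091, p = 0.978837, fail to reject H0 at alpha = 0.1.


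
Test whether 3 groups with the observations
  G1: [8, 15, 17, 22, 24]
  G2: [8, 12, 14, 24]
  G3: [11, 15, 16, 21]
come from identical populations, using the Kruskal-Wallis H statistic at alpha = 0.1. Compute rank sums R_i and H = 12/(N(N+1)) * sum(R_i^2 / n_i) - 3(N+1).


Step 1: Combine all N = 13 observations and assign midranks.
sorted (value, group, rank): (8,G1,1.5), (8,G2,1.5), (11,G3,3), (12,G2,4), (14,G2,5), (15,G1,6.5), (15,G3,6.5), (16,G3,8), (17,G1,9), (21,G3,10), (22,G1,11), (24,G1,12.5), (24,G2,12.5)
Step 2: Sum ranks within each group.
R_1 = 40.5 (n_1 = 5)
R_2 = 23 (n_2 = 4)
R_3 = 27.5 (n_3 = 4)
Step 3: H = 12/(N(N+1)) * sum(R_i^2/n_i) - 3(N+1)
     = 12/(13*14) * (40.5^2/5 + 23^2/4 + 27.5^2/4) - 3*14
     = 0.065934 * 649.362 - 42
     = 0.815110.
Step 4: Ties present; correction factor C = 1 - 18/(13^3 - 13) = 0.991758. Corrected H = 0.815110 / 0.991758 = 0.821884.
Step 5: Under H0, H ~ chi^2(2); p-value = 0.663025.
Step 6: alpha = 0.1. fail to reject H0.

H = 0.8219, df = 2, p = 0.663025, fail to reject H0.


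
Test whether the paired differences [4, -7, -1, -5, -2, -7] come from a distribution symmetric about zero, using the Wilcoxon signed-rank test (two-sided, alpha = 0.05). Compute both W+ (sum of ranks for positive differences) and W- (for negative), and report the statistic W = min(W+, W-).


Step 1: Drop any zero differences (none here) and take |d_i|.
|d| = [4, 7, 1, 5, 2, 7]
Step 2: Midrank |d_i| (ties get averaged ranks).
ranks: |4|->3, |7|->5.5, |1|->1, |5|->4, |2|->2, |7|->5.5
Step 3: Attach original signs; sum ranks with positive sign and with negative sign.
W+ = 3 = 3
W- = 5.5 + 1 + 4 + 2 + 5.5 = 18
(Check: W+ + W- = 21 should equal n(n+1)/2 = 21.)
Step 4: Test statistic W = min(W+, W-) = 3.
Step 5: Ties in |d|, so use the tie-corrected normal approximation.
        E[W] = n(n+1)/4 = 6*7/4 = 10.5.
        Tie groups: |d|=7 (t=2); sum(t^3 - t) = 6.
        Var[W] = n(n+1)(2n+1)/24 - sum(t^3-t)/48 = 546/24 - 6/48 = 22.625.
        z = (W - E[W]) / sqrt(Var[W]) = (3 - 10.5) / 4.7566 = -1.5768.
        Two-sided p = 2*Phi(z) = 0.114850.
Step 6: alpha = 0.05. fail to reject H0.

W+ = 3, W- = 18, W = min = 3, p = 0.114850, fail to reject H0.


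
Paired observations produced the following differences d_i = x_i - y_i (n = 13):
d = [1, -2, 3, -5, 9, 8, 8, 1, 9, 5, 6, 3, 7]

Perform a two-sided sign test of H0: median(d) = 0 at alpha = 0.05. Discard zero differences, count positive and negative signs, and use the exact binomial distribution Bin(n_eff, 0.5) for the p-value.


Step 1: Discard zero differences. Original n = 13; n_eff = number of nonzero differences = 13.
Nonzero differences (with sign): +1, -2, +3, -5, +9, +8, +8, +1, +9, +5, +6, +3, +7
Step 2: Count signs: positive = 11, negative = 2.
Step 3: Under H0: P(positive) = 0.5, so the number of positives S ~ Bin(13, 0.5).
Step 4: Two-sided exact p-value = sum of Bin(13,0.5) probabilities at or below the observed probability = 0.022461.
Step 5: alpha = 0.05. reject H0.

n_eff = 13, pos = 11, neg = 2, p = 0.022461, reject H0.


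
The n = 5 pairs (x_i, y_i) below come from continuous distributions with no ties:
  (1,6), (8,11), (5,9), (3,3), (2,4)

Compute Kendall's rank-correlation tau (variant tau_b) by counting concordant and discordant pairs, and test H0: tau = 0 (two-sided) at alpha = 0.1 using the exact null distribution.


Step 1: Enumerate the 10 unordered pairs (i,j) with i<j and classify each by sign(x_j-x_i) * sign(y_j-y_i).
  (1,2):dx=+7,dy=+5->C; (1,3):dx=+4,dy=+3->C; (1,4):dx=+2,dy=-3->D; (1,5):dx=+1,dy=-2->D
  (2,3):dx=-3,dy=-2->C; (2,4):dx=-5,dy=-8->C; (2,5):dx=-6,dy=-7->C; (3,4):dx=-2,dy=-6->C
  (3,5):dx=-3,dy=-5->C; (4,5):dx=-1,dy=+1->D
Step 2: C = 7, D = 3, total pairs = 10.
Step 3: tau = (C - D)/(n(n-1)/2) = (7 - 3)/10 = 0.400000.
Step 4: Exact two-sided p-value (enumerate n! = 120 permutations of y under H0): p = 0.483333.
Step 5: alpha = 0.1. fail to reject H0.

tau_b = 0.4000 (C=7, D=3), p = 0.483333, fail to reject H0.


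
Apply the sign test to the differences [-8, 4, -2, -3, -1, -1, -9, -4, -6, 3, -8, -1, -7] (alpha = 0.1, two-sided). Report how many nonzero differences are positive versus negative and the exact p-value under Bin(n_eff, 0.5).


Step 1: Discard zero differences. Original n = 13; n_eff = number of nonzero differences = 13.
Nonzero differences (with sign): -8, +4, -2, -3, -1, -1, -9, -4, -6, +3, -8, -1, -7
Step 2: Count signs: positive = 2, negative = 11.
Step 3: Under H0: P(positive) = 0.5, so the number of positives S ~ Bin(13, 0.5).
Step 4: Two-sided exact p-value = sum of Bin(13,0.5) probabilities at or below the observed probability = 0.022461.
Step 5: alpha = 0.1. reject H0.

n_eff = 13, pos = 2, neg = 11, p = 0.022461, reject H0.


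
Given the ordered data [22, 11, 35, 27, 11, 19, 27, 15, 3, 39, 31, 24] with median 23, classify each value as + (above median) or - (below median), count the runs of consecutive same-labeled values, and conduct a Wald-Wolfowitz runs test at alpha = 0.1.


Step 1: Compute median = 23; label A = above, B = below.
Labels in order: BBAABBABBAAA  (n_A = 6, n_B = 6)
Step 2: Count runs R = 6.
Step 3: Under H0 (random ordering), E[R] = 2*n_A*n_B/(n_A+n_B) + 1 = 2*6*6/12 + 1 = 7.0000.
        Var[R] = 2*n_A*n_B*(2*n_A*n_B - n_A - n_B) / ((n_A+n_B)^2 * (n_A+n_B-1)) = 4320/1584 = 2.7273.
        SD[R] = 1.6514.
Step 4: Continuity-corrected z = (R + 0.5 - E[R]) / SD[R] = (6 + 0.5 - 7.0000) / 1.6514 = -0.3028.
Step 5: Two-sided p-value via normal approximation = 2*(1 - Phi(|z|)) = 0.762069.
Step 6: alpha = 0.1. fail to reject H0.

R = 6, z = -0.3028, p = 0.762069, fail to reject H0.
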